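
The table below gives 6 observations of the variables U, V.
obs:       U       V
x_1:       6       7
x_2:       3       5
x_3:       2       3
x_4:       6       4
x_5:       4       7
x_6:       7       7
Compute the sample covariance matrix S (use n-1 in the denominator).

Step 1 — column means:
  mean(U) = (6 + 3 + 2 + 6 + 4 + 7) / 6 = 28/6 = 4.6667
  mean(V) = (7 + 5 + 3 + 4 + 7 + 7) / 6 = 33/6 = 5.5

Step 2 — sample covariance S[i,j] = (1/(n-1)) · Σ_k (x_{k,i} - mean_i) · (x_{k,j} - mean_j), with n-1 = 5.
  S[U,U] = ((1.3333)·(1.3333) + (-1.6667)·(-1.6667) + (-2.6667)·(-2.6667) + (1.3333)·(1.3333) + (-0.6667)·(-0.6667) + (2.3333)·(2.3333)) / 5 = 19.3333/5 = 3.8667
  S[U,V] = ((1.3333)·(1.5) + (-1.6667)·(-0.5) + (-2.6667)·(-2.5) + (1.3333)·(-1.5) + (-0.6667)·(1.5) + (2.3333)·(1.5)) / 5 = 10/5 = 2
  S[V,V] = ((1.5)·(1.5) + (-0.5)·(-0.5) + (-2.5)·(-2.5) + (-1.5)·(-1.5) + (1.5)·(1.5) + (1.5)·(1.5)) / 5 = 15.5/5 = 3.1

S is symmetric (S[j,i] = S[i,j]). Assembling:

S = [[3.8667, 2],
 [2, 3.1]]


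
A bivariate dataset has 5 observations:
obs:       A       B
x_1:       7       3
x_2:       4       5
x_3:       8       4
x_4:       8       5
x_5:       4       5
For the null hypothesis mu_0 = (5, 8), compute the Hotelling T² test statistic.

Step 1 — sample mean vector:
  mean(A) = (7 + 4 + 8 + 8 + 4) / 5 = 31/5 = 6.2
  mean(B) = (3 + 5 + 4 + 5 + 5) / 5 = 22/5 = 4.4
  x̄ = (6.2, 4.4),  deviation x̄ - mu_0 = (6.2, 4.4) - (5, 8) = (1.2, -3.6).

Step 2 — sample covariance matrix, S[i,j] = (1/(n-1)) · Σ_k (x_{k,i} - mean_i) · (x_{k,j} - mean_j), divisor n-1 = 4:
  S[A,A] = ((0.8)·(0.8) + (-2.2)·(-2.2) + (1.8)·(1.8) + (1.8)·(1.8) + (-2.2)·(-2.2)) / 4 = 16.8/4 = 4.2
  S[A,B] = ((0.8)·(-1.4) + (-2.2)·(0.6) + (1.8)·(-0.4) + (1.8)·(0.6) + (-2.2)·(0.6)) / 4 = -3.4/4 = -0.85
  S[B,B] = ((-1.4)·(-1.4) + (0.6)·(0.6) + (-0.4)·(-0.4) + (0.6)·(0.6) + (0.6)·(0.6)) / 4 = 3.2/4 = 0.8
  S = [[4.2, -0.85],
 [-0.85, 0.8]].

Step 3 — invert S. det(S) = 4.2·0.8 - (-0.85)² = 2.6375.
  S^{-1} = (1/det) · [[d, -b], [-b, a]] = [[0.3033, 0.3223],
 [0.3223, 1.5924]].

Step 4 — quadratic form (x̄ - mu_0)^T · S^{-1} · (x̄ - mu_0):
  S^{-1} · (x̄ - mu_0) = (-0.7962, -5.346),
  (x̄ - mu_0)^T · [...] = (1.2)·(-0.7962) + (-3.6)·(-5.346) = 18.29.

Step 5 — scale by n: T² = 5 · 18.29 = 91.4502.

T² ≈ 91.4502


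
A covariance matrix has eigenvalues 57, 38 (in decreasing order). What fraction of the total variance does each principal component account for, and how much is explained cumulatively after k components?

Step 1 — total variance = trace(Sigma) = Σ λ_i = 57 + 38 = 95.

Step 2 — fraction explained by component i = λ_i / Σ λ:
  PC1: 57/95 = 0.6
  PC2: 38/95 = 0.4

Step 3 — cumulative fraction after k components = (λ_1 + ... + λ_k) / Σ λ:
  k = 1: 57/95 = 0.6
  k = 2: (57 + 38)/95 = 95/95 = 1

Summary (fraction, with percent):

explained: PC1 0.6 (60%), PC2 0.4 (40%);  cumulative: 0.6, 1


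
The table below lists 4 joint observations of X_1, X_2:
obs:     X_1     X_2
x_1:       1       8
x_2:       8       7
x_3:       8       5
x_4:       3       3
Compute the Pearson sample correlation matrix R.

Step 1 — column means:
  mean(X_1) = (1 + 8 + 8 + 3) / 4 = 20/4 = 5
  mean(X_2) = (8 + 7 + 5 + 3) / 4 = 23/4 = 5.75

Step 2 — sample variances and covariances s[i,j] = (1/(n-1)) · Σ_k (x_{k,i} - mean_i) · (x_{k,j} - mean_j), with n-1 = 3:
  s[X_1,X_1] = ((-4)·(-4) + (3)·(3) + (3)·(3) + (-2)·(-2)) / 3 = 38/3 = 12.6667
  s[X_1,X_2] = ((-4)·(2.25) + (3)·(1.25) + (3)·(-0.75) + (-2)·(-2.75)) / 3 = -2/3 = -0.6667
  s[X_2,X_2] = ((2.25)·(2.25) + (1.25)·(1.25) + (-0.75)·(-0.75) + (-2.75)·(-2.75)) / 3 = 14.75/3 = 4.9167
  Sample standard deviations s_i = √(s[i,i]):
  s(X_1) = √(12.6667) = 3.559
  s(X_2) = √(4.9167) = 2.2174

Step 3 — r_{ij} = s_{ij} / (s_i · s_j):
  r[X_1,X_1] = 1 (diagonal).
  r[X_1,X_2] = -0.6667 / (3.559 · 2.2174) = -0.6667 / 7.8916 = -0.0845
  r[X_2,X_2] = 1 (diagonal).

R is symmetric with unit diagonal. Assembling:

R = [[1, -0.0845],
 [-0.0845, 1]]


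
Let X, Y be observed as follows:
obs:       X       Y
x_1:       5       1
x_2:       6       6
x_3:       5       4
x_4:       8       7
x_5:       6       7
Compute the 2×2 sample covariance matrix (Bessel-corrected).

Step 1 — column means:
  mean(X) = (5 + 6 + 5 + 8 + 6) / 5 = 30/5 = 6
  mean(Y) = (1 + 6 + 4 + 7 + 7) / 5 = 25/5 = 5

Step 2 — sample covariance S[i,j] = (1/(n-1)) · Σ_k (x_{k,i} - mean_i) · (x_{k,j} - mean_j), with n-1 = 4.
  S[X,X] = ((-1)·(-1) + (0)·(0) + (-1)·(-1) + (2)·(2) + (0)·(0)) / 4 = 6/4 = 1.5
  S[X,Y] = ((-1)·(-4) + (0)·(1) + (-1)·(-1) + (2)·(2) + (0)·(2)) / 4 = 9/4 = 2.25
  S[Y,Y] = ((-4)·(-4) + (1)·(1) + (-1)·(-1) + (2)·(2) + (2)·(2)) / 4 = 26/4 = 6.5

S is symmetric (S[j,i] = S[i,j]). Assembling:

S = [[1.5, 2.25],
 [2.25, 6.5]]


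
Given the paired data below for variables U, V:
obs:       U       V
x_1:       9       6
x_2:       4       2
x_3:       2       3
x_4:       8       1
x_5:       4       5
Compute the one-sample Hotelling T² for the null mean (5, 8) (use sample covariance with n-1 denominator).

Step 1 — sample mean vector:
  mean(U) = (9 + 4 + 2 + 8 + 4) / 5 = 27/5 = 5.4
  mean(V) = (6 + 2 + 3 + 1 + 5) / 5 = 17/5 = 3.4
  x̄ = (5.4, 3.4),  deviation x̄ - mu_0 = (5.4, 3.4) - (5, 8) = (0.4, -4.6).

Step 2 — sample covariance matrix, S[i,j] = (1/(n-1)) · Σ_k (x_{k,i} - mean_i) · (x_{k,j} - mean_j), divisor n-1 = 4:
  S[U,U] = ((3.6)·(3.6) + (-1.4)·(-1.4) + (-3.4)·(-3.4) + (2.6)·(2.6) + (-1.4)·(-1.4)) / 4 = 35.2/4 = 8.8
  S[U,V] = ((3.6)·(2.6) + (-1.4)·(-1.4) + (-3.4)·(-0.4) + (2.6)·(-2.4) + (-1.4)·(1.6)) / 4 = 4.2/4 = 1.05
  S[V,V] = ((2.6)·(2.6) + (-1.4)·(-1.4) + (-0.4)·(-0.4) + (-2.4)·(-2.4) + (1.6)·(1.6)) / 4 = 17.2/4 = 4.3
  S = [[8.8, 1.05],
 [1.05, 4.3]].

Step 3 — invert S. det(S) = 8.8·4.3 - (1.05)² = 36.7375.
  S^{-1} = (1/det) · [[d, -b], [-b, a]] = [[0.117, -0.0286],
 [-0.0286, 0.2395]].

Step 4 — quadratic form (x̄ - mu_0)^T · S^{-1} · (x̄ - mu_0):
  S^{-1} · (x̄ - mu_0) = (0.1783, -1.1133),
  (x̄ - mu_0)^T · [...] = (0.4)·(0.1783) + (-4.6)·(-1.1133) = 5.1925.

Step 5 — scale by n: T² = 5 · 5.1925 = 25.9626.

T² ≈ 25.9626


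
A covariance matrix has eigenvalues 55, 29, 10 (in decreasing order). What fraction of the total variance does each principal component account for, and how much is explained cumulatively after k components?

Step 1 — total variance = trace(Sigma) = Σ λ_i = 55 + 29 + 10 = 94.

Step 2 — fraction explained by component i = λ_i / Σ λ:
  PC1: 55/94 = 0.5851
  PC2: 29/94 = 0.3085
  PC3: 10/94 = 0.1064

Step 3 — cumulative fraction after k components = (λ_1 + ... + λ_k) / Σ λ:
  k = 1: 55/94 = 0.5851
  k = 2: (55 + 29)/94 = 84/94 = 0.8936
  k = 3: (55 + 29 + 10)/94 = 94/94 = 1

Summary (fraction, with percent):

explained: PC1 0.5851 (58.51%), PC2 0.3085 (30.85%), PC3 0.1064 (10.64%);  cumulative: 0.5851, 0.8936, 1


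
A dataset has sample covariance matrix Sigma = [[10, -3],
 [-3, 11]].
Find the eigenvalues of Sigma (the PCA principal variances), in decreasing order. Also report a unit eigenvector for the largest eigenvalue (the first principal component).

Step 1 — characteristic polynomial of 2×2 Sigma:
  det(Sigma - λI) = λ² - trace · λ + det = 0.
  trace = 10 + 11 = 21, det = 10·11 - (-3)² = 101.
Step 2 — discriminant:
  Δ = trace² - 4·det = 441 - 404 = 37.
Step 3 — eigenvalues:
  λ = (trace ± √Δ)/2 = (21 ± 6.0828)/2,
  λ_1 = 13.5414,  λ_2 = 7.4586.

Step 4 — unit eigenvector for λ_1: solve (Sigma - λ_1 I)v = 0. First row:
  (10 - 13.5414)·v_x + (-3)·v_y = 0, i.e. (-3.5414)·v_x + (-3)·v_y = 0,
  so v ∝ (b, λ_1 - a) = (-3, 3.5414); multiply by -1 so the first entry is positive: u = (3, -3.5414).
  ||u|| = √((3)² + (-3.5414)²) = √(21.5414) ≈ 4.6413,
  v_1 = u/||u|| ≈ (0.6464, -0.763) (||v_1|| = 1).

λ_1 = 13.5414,  λ_2 = 7.4586;  v_1 ≈ (0.6464, -0.763)


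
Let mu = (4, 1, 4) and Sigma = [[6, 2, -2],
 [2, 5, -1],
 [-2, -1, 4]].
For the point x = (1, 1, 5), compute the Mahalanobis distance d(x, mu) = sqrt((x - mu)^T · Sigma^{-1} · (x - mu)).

Step 1 — centre the observation: (x - mu) = (-3, 0, 1).

Step 2 — invert Sigma (cofactor / det for 3×3, or solve directly):
  Sigma^{-1} = [[0.2209, -0.0698, 0.093],
 [-0.0698, 0.2326, 0.0233],
 [0.093, 0.0233, 0.3023]].

Step 3 — form the quadratic (x - mu)^T · Sigma^{-1} · (x - mu):
  Sigma^{-1} · (x - mu) = (-0.5698, 0.2326, 0.0233).
  (x - mu)^T · [Sigma^{-1} · (x - mu)] = (-3)·(-0.5698) + (0)·(0.2326) + (1)·(0.0233) = 1.7326.

Step 4 — take square root: d = √(1.7326) ≈ 1.3163.

d(x, mu) = √(1.7326) ≈ 1.3163


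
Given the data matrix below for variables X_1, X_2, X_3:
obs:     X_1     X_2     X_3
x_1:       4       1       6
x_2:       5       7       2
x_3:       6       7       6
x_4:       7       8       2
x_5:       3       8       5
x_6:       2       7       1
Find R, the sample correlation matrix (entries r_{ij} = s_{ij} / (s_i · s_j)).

Step 1 — column means:
  mean(X_1) = (4 + 5 + 6 + 7 + 3 + 2) / 6 = 27/6 = 4.5
  mean(X_2) = (1 + 7 + 7 + 8 + 8 + 7) / 6 = 38/6 = 6.3333
  mean(X_3) = (6 + 2 + 6 + 2 + 5 + 1) / 6 = 22/6 = 3.6667

Step 2 — sample variances and covariances s[i,j] = (1/(n-1)) · Σ_k (x_{k,i} - mean_i) · (x_{k,j} - mean_j), with n-1 = 5:
  s[X_1,X_1] = ((-0.5)·(-0.5) + (0.5)·(0.5) + (1.5)·(1.5) + (2.5)·(2.5) + (-1.5)·(-1.5) + (-2.5)·(-2.5)) / 5 = 17.5/5 = 3.5
  s[X_1,X_2] = ((-0.5)·(-5.3333) + (0.5)·(0.6667) + (1.5)·(0.6667) + (2.5)·(1.6667) + (-1.5)·(1.6667) + (-2.5)·(0.6667)) / 5 = 4/5 = 0.8
  s[X_1,X_3] = ((-0.5)·(2.3333) + (0.5)·(-1.6667) + (1.5)·(2.3333) + (2.5)·(-1.6667) + (-1.5)·(1.3333) + (-2.5)·(-2.6667)) / 5 = 2/5 = 0.4
  s[X_2,X_2] = ((-5.3333)·(-5.3333) + (0.6667)·(0.6667) + (0.6667)·(0.6667) + (1.6667)·(1.6667) + (1.6667)·(1.6667) + (0.6667)·(0.6667)) / 5 = 35.3333/5 = 7.0667
  s[X_2,X_3] = ((-5.3333)·(2.3333) + (0.6667)·(-1.6667) + (0.6667)·(2.3333) + (1.6667)·(-1.6667) + (1.6667)·(1.3333) + (0.6667)·(-2.6667)) / 5 = -14.3333/5 = -2.8667
  s[X_3,X_3] = ((2.3333)·(2.3333) + (-1.6667)·(-1.6667) + (2.3333)·(2.3333) + (-1.6667)·(-1.6667) + (1.3333)·(1.3333) + (-2.6667)·(-2.6667)) / 5 = 25.3333/5 = 5.0667
  Sample standard deviations s_i = √(s[i,i]):
  s(X_1) = √(3.5) = 1.8708
  s(X_2) = √(7.0667) = 2.6583
  s(X_3) = √(5.0667) = 2.2509

Step 3 — r_{ij} = s_{ij} / (s_i · s_j):
  r[X_1,X_1] = 1 (diagonal).
  r[X_1,X_2] = 0.8 / (1.8708 · 2.6583) = 0.8 / 4.9733 = 0.1609
  r[X_1,X_3] = 0.4 / (1.8708 · 2.2509) = 0.4 / 4.2111 = 0.095
  r[X_2,X_2] = 1 (diagonal).
  r[X_2,X_3] = -2.8667 / (2.6583 · 2.2509) = -2.8667 / 5.9837 = -0.4791
  r[X_3,X_3] = 1 (diagonal).

R is symmetric with unit diagonal. Assembling:

R = [[1, 0.1609, 0.095],
 [0.1609, 1, -0.4791],
 [0.095, -0.4791, 1]]


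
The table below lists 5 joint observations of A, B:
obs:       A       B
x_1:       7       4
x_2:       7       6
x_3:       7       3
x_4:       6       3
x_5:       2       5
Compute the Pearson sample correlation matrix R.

Step 1 — column means:
  mean(A) = (7 + 7 + 7 + 6 + 2) / 5 = 29/5 = 5.8
  mean(B) = (4 + 6 + 3 + 3 + 5) / 5 = 21/5 = 4.2

Step 2 — sample variances and covariances s[i,j] = (1/(n-1)) · Σ_k (x_{k,i} - mean_i) · (x_{k,j} - mean_j), with n-1 = 4:
  s[A,A] = ((1.2)·(1.2) + (1.2)·(1.2) + (1.2)·(1.2) + (0.2)·(0.2) + (-3.8)·(-3.8)) / 4 = 18.8/4 = 4.7
  s[A,B] = ((1.2)·(-0.2) + (1.2)·(1.8) + (1.2)·(-1.2) + (0.2)·(-1.2) + (-3.8)·(0.8)) / 4 = -2.8/4 = -0.7
  s[B,B] = ((-0.2)·(-0.2) + (1.8)·(1.8) + (-1.2)·(-1.2) + (-1.2)·(-1.2) + (0.8)·(0.8)) / 4 = 6.8/4 = 1.7
  Sample standard deviations s_i = √(s[i,i]):
  s(A) = √(4.7) = 2.1679
  s(B) = √(1.7) = 1.3038

Step 3 — r_{ij} = s_{ij} / (s_i · s_j):
  r[A,A] = 1 (diagonal).
  r[A,B] = -0.7 / (2.1679 · 1.3038) = -0.7 / 2.8267 = -0.2476
  r[B,B] = 1 (diagonal).

R is symmetric with unit diagonal. Assembling:

R = [[1, -0.2476],
 [-0.2476, 1]]


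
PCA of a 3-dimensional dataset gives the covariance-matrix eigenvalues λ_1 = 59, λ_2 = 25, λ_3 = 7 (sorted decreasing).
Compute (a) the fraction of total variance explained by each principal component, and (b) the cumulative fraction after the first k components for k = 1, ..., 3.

Step 1 — total variance = trace(Sigma) = Σ λ_i = 59 + 25 + 7 = 91.

Step 2 — fraction explained by component i = λ_i / Σ λ:
  PC1: 59/91 = 0.6484
  PC2: 25/91 = 0.2747
  PC3: 7/91 = 0.0769

Step 3 — cumulative fraction after k components = (λ_1 + ... + λ_k) / Σ λ:
  k = 1: 59/91 = 0.6484
  k = 2: (59 + 25)/91 = 84/91 = 0.9231
  k = 3: (59 + 25 + 7)/91 = 91/91 = 1

Summary (fraction, with percent):

explained: PC1 0.6484 (64.84%), PC2 0.2747 (27.47%), PC3 0.0769 (7.69%);  cumulative: 0.6484, 0.9231, 1


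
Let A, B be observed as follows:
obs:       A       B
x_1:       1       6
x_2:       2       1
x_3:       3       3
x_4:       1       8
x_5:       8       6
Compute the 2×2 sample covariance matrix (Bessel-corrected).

Step 1 — column means:
  mean(A) = (1 + 2 + 3 + 1 + 8) / 5 = 15/5 = 3
  mean(B) = (6 + 1 + 3 + 8 + 6) / 5 = 24/5 = 4.8

Step 2 — sample covariance S[i,j] = (1/(n-1)) · Σ_k (x_{k,i} - mean_i) · (x_{k,j} - mean_j), with n-1 = 4.
  S[A,A] = ((-2)·(-2) + (-1)·(-1) + (0)·(0) + (-2)·(-2) + (5)·(5)) / 4 = 34/4 = 8.5
  S[A,B] = ((-2)·(1.2) + (-1)·(-3.8) + (0)·(-1.8) + (-2)·(3.2) + (5)·(1.2)) / 4 = 1/4 = 0.25
  S[B,B] = ((1.2)·(1.2) + (-3.8)·(-3.8) + (-1.8)·(-1.8) + (3.2)·(3.2) + (1.2)·(1.2)) / 4 = 30.8/4 = 7.7

S is symmetric (S[j,i] = S[i,j]). Assembling:

S = [[8.5, 0.25],
 [0.25, 7.7]]


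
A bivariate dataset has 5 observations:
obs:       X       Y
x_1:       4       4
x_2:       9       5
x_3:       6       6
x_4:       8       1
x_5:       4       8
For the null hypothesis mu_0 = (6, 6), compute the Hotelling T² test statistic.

Step 1 — sample mean vector:
  mean(X) = (4 + 9 + 6 + 8 + 4) / 5 = 31/5 = 6.2
  mean(Y) = (4 + 5 + 6 + 1 + 8) / 5 = 24/5 = 4.8
  x̄ = (6.2, 4.8),  deviation x̄ - mu_0 = (6.2, 4.8) - (6, 6) = (0.2, -1.2).

Step 2 — sample covariance matrix, S[i,j] = (1/(n-1)) · Σ_k (x_{k,i} - mean_i) · (x_{k,j} - mean_j), divisor n-1 = 4:
  S[X,X] = ((-2.2)·(-2.2) + (2.8)·(2.8) + (-0.2)·(-0.2) + (1.8)·(1.8) + (-2.2)·(-2.2)) / 4 = 20.8/4 = 5.2
  S[X,Y] = ((-2.2)·(-0.8) + (2.8)·(0.2) + (-0.2)·(1.2) + (1.8)·(-3.8) + (-2.2)·(3.2)) / 4 = -11.8/4 = -2.95
  S[Y,Y] = ((-0.8)·(-0.8) + (0.2)·(0.2) + (1.2)·(1.2) + (-3.8)·(-3.8) + (3.2)·(3.2)) / 4 = 26.8/4 = 6.7
  S = [[5.2, -2.95],
 [-2.95, 6.7]].

Step 3 — invert S. det(S) = 5.2·6.7 - (-2.95)² = 26.1375.
  S^{-1} = (1/det) · [[d, -b], [-b, a]] = [[0.2563, 0.1129],
 [0.1129, 0.1989]].

Step 4 — quadratic form (x̄ - mu_0)^T · S^{-1} · (x̄ - mu_0):
  S^{-1} · (x̄ - mu_0) = (-0.0842, -0.2162),
  (x̄ - mu_0)^T · [...] = (0.2)·(-0.0842) + (-1.2)·(-0.2162) = 0.2426.

Step 5 — scale by n: T² = 5 · 0.2426 = 1.2128.

T² ≈ 1.2128


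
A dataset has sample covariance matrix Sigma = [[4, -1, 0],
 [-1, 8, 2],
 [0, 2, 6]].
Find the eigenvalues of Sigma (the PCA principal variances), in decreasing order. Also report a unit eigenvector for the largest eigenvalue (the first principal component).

Step 1 — characteristic polynomial p(λ) = det(λI - Sigma) = λ³ - tr·λ² + c_1·λ - det, where tr = trace, c_1 = sum of the principal 2×2 minors, det = det(Sigma):
  tr = 4 + 8 + 6 = 18,
  c_1 = (4·8 - (-1)²) + (4·6 - (0)²) + (8·6 - (2)²) = 31 + 24 + 44 = 99,
  det = 4·(8·6 - (2)²) - (-1)·((-1)·6 - (2)·(0)) + (0)·((-1)·(2) - 8·(0)) = 4·(44) - (-1)·(-6) + (0)·(-2) = 170.
  So p(λ) = λ³ - 18λ² + 99λ - 170.
Step 2 — look for an integer root (rational root theorem: any rational root is an integer divisor of 170). Testing λ = 5:
  p(5) = 125 - 450 + 495 - 170 = 0  ✓
  Dividing out (λ - 5): p(λ) = (λ - 5)(λ² - 13λ + 34).
Step 3 — remaining eigenvalues from the quadratic λ² - 13λ + 34 = 0:
  Δ = 13² - 4·34 = 169 - 136 = 33,  λ = (13 ± √33)/2 = (13 ± 5.7446)/2 ≈ 9.3723 or 3.6277.
  Sorted: λ_1 = 9.3723,  λ_2 = 5,  λ_3 = 3.6277  (check: sum = 18 = tr ✓).

Step 4 — unit eigenvector for λ_1 ≈ 9.3723: v spans the null space of (Sigma - λ_1 I), whose rows are
  r_1 = (-5.3723, -1, 0),  r_2 = (-1, -1.3723, 2),  r_3 = (0, 2, -3.3723).
  v is orthogonal to every row, so take v ∝ r_1 × r_2 = ((-1)·(2) - (0)·(-1.3723), (0)·(-1) - (-5.3723)·(2), (-5.3723)·(-1.3723) - (-1)·(-1)) ≈ (-2, 10.7446, 6.3723).
  Rescale (multiply by -1 so the first nonzero entry is positive): u = (2, -10.7446, -6.3723).
  ||u|| = √((2)² + (-10.7446)² + (-6.3723)²) = √(160.0516) ≈ 12.6511,  v_1 = u/||u|| ≈ (0.1581, -0.8493, -0.5037) (||v_1|| = 1).

λ_1 = 9.3723,  λ_2 = 5,  λ_3 = 3.6277;  v_1 ≈ (0.1581, -0.8493, -0.5037)


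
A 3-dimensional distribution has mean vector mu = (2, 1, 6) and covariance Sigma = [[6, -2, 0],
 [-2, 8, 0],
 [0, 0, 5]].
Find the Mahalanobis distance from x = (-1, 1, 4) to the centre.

Step 1 — centre the observation: (x - mu) = (-3, 0, -2).

Step 2 — invert Sigma (cofactor / det for 3×3, or solve directly):
  Sigma^{-1} = [[0.1818, 0.0455, 0],
 [0.0455, 0.1364, 0],
 [0, 0, 0.2]].

Step 3 — form the quadratic (x - mu)^T · Sigma^{-1} · (x - mu):
  Sigma^{-1} · (x - mu) = (-0.5455, -0.1364, -0.4).
  (x - mu)^T · [Sigma^{-1} · (x - mu)] = (-3)·(-0.5455) + (0)·(-0.1364) + (-2)·(-0.4) = 2.4364.

Step 4 — take square root: d = √(2.4364) ≈ 1.5609.

d(x, mu) = √(2.4364) ≈ 1.5609


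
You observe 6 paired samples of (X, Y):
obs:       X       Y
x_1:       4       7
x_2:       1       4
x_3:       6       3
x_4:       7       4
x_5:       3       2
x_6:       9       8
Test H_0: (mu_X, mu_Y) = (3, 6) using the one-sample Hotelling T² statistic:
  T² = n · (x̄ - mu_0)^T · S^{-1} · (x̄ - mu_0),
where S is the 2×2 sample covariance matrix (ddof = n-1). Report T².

Step 1 — sample mean vector:
  mean(X) = (4 + 1 + 6 + 7 + 3 + 9) / 6 = 30/6 = 5
  mean(Y) = (7 + 4 + 3 + 4 + 2 + 8) / 6 = 28/6 = 4.6667
  x̄ = (5, 4.6667),  deviation x̄ - mu_0 = (5, 4.6667) - (3, 6) = (2, -1.3333).

Step 2 — sample covariance matrix, S[i,j] = (1/(n-1)) · Σ_k (x_{k,i} - mean_i) · (x_{k,j} - mean_j), divisor n-1 = 5:
  S[X,X] = ((-1)·(-1) + (-4)·(-4) + (1)·(1) + (2)·(2) + (-2)·(-2) + (4)·(4)) / 5 = 42/5 = 8.4
  S[X,Y] = ((-1)·(2.3333) + (-4)·(-0.6667) + (1)·(-1.6667) + (2)·(-0.6667) + (-2)·(-2.6667) + (4)·(3.3333)) / 5 = 16/5 = 3.2
  S[Y,Y] = ((2.3333)·(2.3333) + (-0.6667)·(-0.6667) + (-1.6667)·(-1.6667) + (-0.6667)·(-0.6667) + (-2.6667)·(-2.6667) + (3.3333)·(3.3333)) / 5 = 27.3333/5 = 5.4667
  S = [[8.4, 3.2],
 [3.2, 5.4667]].

Step 3 — invert S. det(S) = 8.4·5.4667 - (3.2)² = 35.68.
  S^{-1} = (1/det) · [[d, -b], [-b, a]] = [[0.1532, -0.0897],
 [-0.0897, 0.2354]].

Step 4 — quadratic form (x̄ - mu_0)^T · S^{-1} · (x̄ - mu_0):
  S^{-1} · (x̄ - mu_0) = (0.426, -0.4933),
  (x̄ - mu_0)^T · [...] = (2)·(0.426) + (-1.3333)·(-0.4933) = 1.5097.

Step 5 — scale by n: T² = 6 · 1.5097 = 9.0583.

T² ≈ 9.0583


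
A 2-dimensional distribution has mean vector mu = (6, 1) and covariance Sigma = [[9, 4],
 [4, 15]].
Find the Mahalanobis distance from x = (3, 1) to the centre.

Step 1 — centre the observation: (x - mu) = (-3, 0).

Step 2 — invert Sigma. det(Sigma) = 9·15 - (4)² = 119.
  Sigma^{-1} = (1/det) · [[d, -b], [-b, a]] = [[0.1261, -0.0336],
 [-0.0336, 0.0756]].

Step 3 — form the quadratic (x - mu)^T · Sigma^{-1} · (x - mu):
  Sigma^{-1} · (x - mu) = (-0.3782, 0.1008).
  (x - mu)^T · [Sigma^{-1} · (x - mu)] = (-3)·(-0.3782) + (0)·(0.1008) = 1.1345.

Step 4 — take square root: d = √(1.1345) ≈ 1.0651.

d(x, mu) = √(1.1345) ≈ 1.0651


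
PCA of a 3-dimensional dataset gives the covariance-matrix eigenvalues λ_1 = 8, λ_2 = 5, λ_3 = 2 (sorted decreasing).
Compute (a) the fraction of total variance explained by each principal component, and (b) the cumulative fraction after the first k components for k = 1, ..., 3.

Step 1 — total variance = trace(Sigma) = Σ λ_i = 8 + 5 + 2 = 15.

Step 2 — fraction explained by component i = λ_i / Σ λ:
  PC1: 8/15 = 0.5333
  PC2: 5/15 = 0.3333
  PC3: 2/15 = 0.1333

Step 3 — cumulative fraction after k components = (λ_1 + ... + λ_k) / Σ λ:
  k = 1: 8/15 = 0.5333
  k = 2: (8 + 5)/15 = 13/15 = 0.8667
  k = 3: (8 + 5 + 2)/15 = 15/15 = 1

Summary (fraction, with percent):

explained: PC1 0.5333 (53.33%), PC2 0.3333 (33.33%), PC3 0.1333 (13.33%);  cumulative: 0.5333, 0.8667, 1


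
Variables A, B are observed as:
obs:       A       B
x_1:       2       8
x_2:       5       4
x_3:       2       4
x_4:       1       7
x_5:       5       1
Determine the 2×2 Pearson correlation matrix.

Step 1 — column means:
  mean(A) = (2 + 5 + 2 + 1 + 5) / 5 = 15/5 = 3
  mean(B) = (8 + 4 + 4 + 7 + 1) / 5 = 24/5 = 4.8

Step 2 — sample variances and covariances s[i,j] = (1/(n-1)) · Σ_k (x_{k,i} - mean_i) · (x_{k,j} - mean_j), with n-1 = 4:
  s[A,A] = ((-1)·(-1) + (2)·(2) + (-1)·(-1) + (-2)·(-2) + (2)·(2)) / 4 = 14/4 = 3.5
  s[A,B] = ((-1)·(3.2) + (2)·(-0.8) + (-1)·(-0.8) + (-2)·(2.2) + (2)·(-3.8)) / 4 = -16/4 = -4
  s[B,B] = ((3.2)·(3.2) + (-0.8)·(-0.8) + (-0.8)·(-0.8) + (2.2)·(2.2) + (-3.8)·(-3.8)) / 4 = 30.8/4 = 7.7
  Sample standard deviations s_i = √(s[i,i]):
  s(A) = √(3.5) = 1.8708
  s(B) = √(7.7) = 2.7749

Step 3 — r_{ij} = s_{ij} / (s_i · s_j):
  r[A,A] = 1 (diagonal).
  r[A,B] = -4 / (1.8708 · 2.7749) = -4 / 5.1913 = -0.7705
  r[B,B] = 1 (diagonal).

R is symmetric with unit diagonal. Assembling:

R = [[1, -0.7705],
 [-0.7705, 1]]


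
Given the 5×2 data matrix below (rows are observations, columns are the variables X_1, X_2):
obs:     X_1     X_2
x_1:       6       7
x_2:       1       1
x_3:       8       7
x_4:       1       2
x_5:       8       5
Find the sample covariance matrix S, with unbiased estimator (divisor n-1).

Step 1 — column means:
  mean(X_1) = (6 + 1 + 8 + 1 + 8) / 5 = 24/5 = 4.8
  mean(X_2) = (7 + 1 + 7 + 2 + 5) / 5 = 22/5 = 4.4

Step 2 — sample covariance S[i,j] = (1/(n-1)) · Σ_k (x_{k,i} - mean_i) · (x_{k,j} - mean_j), with n-1 = 4.
  S[X_1,X_1] = ((1.2)·(1.2) + (-3.8)·(-3.8) + (3.2)·(3.2) + (-3.8)·(-3.8) + (3.2)·(3.2)) / 4 = 50.8/4 = 12.7
  S[X_1,X_2] = ((1.2)·(2.6) + (-3.8)·(-3.4) + (3.2)·(2.6) + (-3.8)·(-2.4) + (3.2)·(0.6)) / 4 = 35.4/4 = 8.85
  S[X_2,X_2] = ((2.6)·(2.6) + (-3.4)·(-3.4) + (2.6)·(2.6) + (-2.4)·(-2.4) + (0.6)·(0.6)) / 4 = 31.2/4 = 7.8

S is symmetric (S[j,i] = S[i,j]). Assembling:

S = [[12.7, 8.85],
 [8.85, 7.8]]


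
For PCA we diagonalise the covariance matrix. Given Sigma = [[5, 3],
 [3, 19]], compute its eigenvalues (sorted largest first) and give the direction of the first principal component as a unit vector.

Step 1 — characteristic polynomial of 2×2 Sigma:
  det(Sigma - λI) = λ² - trace · λ + det = 0.
  trace = 5 + 19 = 24, det = 5·19 - (3)² = 86.
Step 2 — discriminant:
  Δ = trace² - 4·det = 576 - 344 = 232.
Step 3 — eigenvalues:
  λ = (trace ± √Δ)/2 = (24 ± 15.2315)/2,
  λ_1 = 19.6158,  λ_2 = 4.3842.

Step 4 — unit eigenvector for λ_1: solve (Sigma - λ_1 I)v = 0. First row:
  (5 - 19.6158)·v_x + (3)·v_y = 0, i.e. (-14.6158)·v_x + (3)·v_y = 0,
  so v ∝ (b, λ_1 - a) = (3, 14.6158) = u.
  ||u|| = √((3)² + (14.6158)²) = √(222.6208) ≈ 14.9205,
  v_1 = u/||u|| ≈ (0.2011, 0.9796) (||v_1|| = 1).

λ_1 = 19.6158,  λ_2 = 4.3842;  v_1 ≈ (0.2011, 0.9796)


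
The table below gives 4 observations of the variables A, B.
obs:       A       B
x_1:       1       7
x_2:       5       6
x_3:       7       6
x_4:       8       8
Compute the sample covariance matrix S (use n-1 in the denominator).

Step 1 — column means:
  mean(A) = (1 + 5 + 7 + 8) / 4 = 21/4 = 5.25
  mean(B) = (7 + 6 + 6 + 8) / 4 = 27/4 = 6.75

Step 2 — sample covariance S[i,j] = (1/(n-1)) · Σ_k (x_{k,i} - mean_i) · (x_{k,j} - mean_j), with n-1 = 3.
  S[A,A] = ((-4.25)·(-4.25) + (-0.25)·(-0.25) + (1.75)·(1.75) + (2.75)·(2.75)) / 3 = 28.75/3 = 9.5833
  S[A,B] = ((-4.25)·(0.25) + (-0.25)·(-0.75) + (1.75)·(-0.75) + (2.75)·(1.25)) / 3 = 1.25/3 = 0.4167
  S[B,B] = ((0.25)·(0.25) + (-0.75)·(-0.75) + (-0.75)·(-0.75) + (1.25)·(1.25)) / 3 = 2.75/3 = 0.9167

S is symmetric (S[j,i] = S[i,j]). Assembling:

S = [[9.5833, 0.4167],
 [0.4167, 0.9167]]


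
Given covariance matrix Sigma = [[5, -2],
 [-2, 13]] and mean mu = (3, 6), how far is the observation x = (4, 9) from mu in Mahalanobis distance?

Step 1 — centre the observation: (x - mu) = (1, 3).

Step 2 — invert Sigma. det(Sigma) = 5·13 - (-2)² = 61.
  Sigma^{-1} = (1/det) · [[d, -b], [-b, a]] = [[0.2131, 0.0328],
 [0.0328, 0.082]].

Step 3 — form the quadratic (x - mu)^T · Sigma^{-1} · (x - mu):
  Sigma^{-1} · (x - mu) = (0.3115, 0.2787).
  (x - mu)^T · [Sigma^{-1} · (x - mu)] = (1)·(0.3115) + (3)·(0.2787) = 1.1475.

Step 4 — take square root: d = √(1.1475) ≈ 1.0712.

d(x, mu) = √(1.1475) ≈ 1.0712


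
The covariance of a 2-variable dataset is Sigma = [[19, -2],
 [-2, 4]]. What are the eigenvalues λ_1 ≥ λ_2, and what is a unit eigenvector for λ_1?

Step 1 — characteristic polynomial of 2×2 Sigma:
  det(Sigma - λI) = λ² - trace · λ + det = 0.
  trace = 19 + 4 = 23, det = 19·4 - (-2)² = 72.
Step 2 — discriminant:
  Δ = trace² - 4·det = 529 - 288 = 241.
Step 3 — eigenvalues:
  λ = (trace ± √Δ)/2 = (23 ± 15.5242)/2,
  λ_1 = 19.2621,  λ_2 = 3.7379.

Step 4 — unit eigenvector for λ_1: solve (Sigma - λ_1 I)v = 0. First row:
  (19 - 19.2621)·v_x + (-2)·v_y = 0, i.e. (-0.2621)·v_x + (-2)·v_y = 0,
  so v ∝ (b, λ_1 - a) = (-2, 0.2621); multiply by -1 so the first entry is positive: u = (2, -0.2621).
  ||u|| = √((2)² + (-0.2621)²) = √(4.0687) ≈ 2.0171,
  v_1 = u/||u|| ≈ (0.9915, -0.1299) (||v_1|| = 1).

λ_1 = 19.2621,  λ_2 = 3.7379;  v_1 ≈ (0.9915, -0.1299)


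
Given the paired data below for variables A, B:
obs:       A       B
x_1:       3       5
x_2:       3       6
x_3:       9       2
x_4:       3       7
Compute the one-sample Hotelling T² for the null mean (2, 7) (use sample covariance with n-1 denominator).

Step 1 — sample mean vector:
  mean(A) = (3 + 3 + 9 + 3) / 4 = 18/4 = 4.5
  mean(B) = (5 + 6 + 2 + 7) / 4 = 20/4 = 5
  x̄ = (4.5, 5),  deviation x̄ - mu_0 = (4.5, 5) - (2, 7) = (2.5, -2).

Step 2 — sample covariance matrix, S[i,j] = (1/(n-1)) · Σ_k (x_{k,i} - mean_i) · (x_{k,j} - mean_j), divisor n-1 = 3:
  S[A,A] = ((-1.5)·(-1.5) + (-1.5)·(-1.5) + (4.5)·(4.5) + (-1.5)·(-1.5)) / 3 = 27/3 = 9
  S[A,B] = ((-1.5)·(0) + (-1.5)·(1) + (4.5)·(-3) + (-1.5)·(2)) / 3 = -18/3 = -6
  S[B,B] = ((0)·(0) + (1)·(1) + (-3)·(-3) + (2)·(2)) / 3 = 14/3 = 4.6667
  S = [[9, -6],
 [-6, 4.6667]].

Step 3 — invert S. det(S) = 9·4.6667 - (-6)² = 6.
  S^{-1} = (1/det) · [[d, -b], [-b, a]] = [[0.7778, 1],
 [1, 1.5]].

Step 4 — quadratic form (x̄ - mu_0)^T · S^{-1} · (x̄ - mu_0):
  S^{-1} · (x̄ - mu_0) = (-0.0556, -0.5),
  (x̄ - mu_0)^T · [...] = (2.5)·(-0.0556) + (-2)·(-0.5) = 0.8611.

Step 5 — scale by n: T² = 4 · 0.8611 = 3.4444.

T² ≈ 3.4444


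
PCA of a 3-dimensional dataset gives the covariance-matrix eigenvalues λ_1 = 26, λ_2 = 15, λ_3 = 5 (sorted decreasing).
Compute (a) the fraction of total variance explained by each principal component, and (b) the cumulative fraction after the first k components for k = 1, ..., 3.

Step 1 — total variance = trace(Sigma) = Σ λ_i = 26 + 15 + 5 = 46.

Step 2 — fraction explained by component i = λ_i / Σ λ:
  PC1: 26/46 = 0.5652
  PC2: 15/46 = 0.3261
  PC3: 5/46 = 0.1087

Step 3 — cumulative fraction after k components = (λ_1 + ... + λ_k) / Σ λ:
  k = 1: 26/46 = 0.5652
  k = 2: (26 + 15)/46 = 41/46 = 0.8913
  k = 3: (26 + 15 + 5)/46 = 46/46 = 1

Summary (fraction, with percent):

explained: PC1 0.5652 (56.52%), PC2 0.3261 (32.61%), PC3 0.1087 (10.87%);  cumulative: 0.5652, 0.8913, 1


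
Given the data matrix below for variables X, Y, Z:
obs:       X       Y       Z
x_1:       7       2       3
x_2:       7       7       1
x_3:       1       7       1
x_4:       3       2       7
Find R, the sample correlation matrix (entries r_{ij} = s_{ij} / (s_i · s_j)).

Step 1 — column means:
  mean(X) = (7 + 7 + 1 + 3) / 4 = 18/4 = 4.5
  mean(Y) = (2 + 7 + 7 + 2) / 4 = 18/4 = 4.5
  mean(Z) = (3 + 1 + 1 + 7) / 4 = 12/4 = 3

Step 2 — sample variances and covariances s[i,j] = (1/(n-1)) · Σ_k (x_{k,i} - mean_i) · (x_{k,j} - mean_j), with n-1 = 3:
  s[X,X] = ((2.5)·(2.5) + (2.5)·(2.5) + (-3.5)·(-3.5) + (-1.5)·(-1.5)) / 3 = 27/3 = 9
  s[X,Y] = ((2.5)·(-2.5) + (2.5)·(2.5) + (-3.5)·(2.5) + (-1.5)·(-2.5)) / 3 = -5/3 = -1.6667
  s[X,Z] = ((2.5)·(0) + (2.5)·(-2) + (-3.5)·(-2) + (-1.5)·(4)) / 3 = -4/3 = -1.3333
  s[Y,Y] = ((-2.5)·(-2.5) + (2.5)·(2.5) + (2.5)·(2.5) + (-2.5)·(-2.5)) / 3 = 25/3 = 8.3333
  s[Y,Z] = ((-2.5)·(0) + (2.5)·(-2) + (2.5)·(-2) + (-2.5)·(4)) / 3 = -20/3 = -6.6667
  s[Z,Z] = ((0)·(0) + (-2)·(-2) + (-2)·(-2) + (4)·(4)) / 3 = 24/3 = 8
  Sample standard deviations s_i = √(s[i,i]):
  s(X) = √(9) = 3
  s(Y) = √(8.3333) = 2.8868
  s(Z) = √(8) = 2.8284

Step 3 — r_{ij} = s_{ij} / (s_i · s_j):
  r[X,X] = 1 (diagonal).
  r[X,Y] = -1.6667 / (3 · 2.8868) = -1.6667 / 8.6603 = -0.1925
  r[X,Z] = -1.3333 / (3 · 2.8284) = -1.3333 / 8.4853 = -0.1571
  r[Y,Y] = 1 (diagonal).
  r[Y,Z] = -6.6667 / (2.8868 · 2.8284) = -6.6667 / 8.165 = -0.8165
  r[Z,Z] = 1 (diagonal).

R is symmetric with unit diagonal. Assembling:

R = [[1, -0.1925, -0.1571],
 [-0.1925, 1, -0.8165],
 [-0.1571, -0.8165, 1]]


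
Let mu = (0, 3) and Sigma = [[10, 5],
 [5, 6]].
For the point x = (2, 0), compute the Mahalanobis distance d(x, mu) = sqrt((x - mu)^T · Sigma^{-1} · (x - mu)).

Step 1 — centre the observation: (x - mu) = (2, -3).

Step 2 — invert Sigma. det(Sigma) = 10·6 - (5)² = 35.
  Sigma^{-1} = (1/det) · [[d, -b], [-b, a]] = [[0.1714, -0.1429],
 [-0.1429, 0.2857]].

Step 3 — form the quadratic (x - mu)^T · Sigma^{-1} · (x - mu):
  Sigma^{-1} · (x - mu) = (0.7714, -1.1429).
  (x - mu)^T · [Sigma^{-1} · (x - mu)] = (2)·(0.7714) + (-3)·(-1.1429) = 4.9714.

Step 4 — take square root: d = √(4.9714) ≈ 2.2297.

d(x, mu) = √(4.9714) ≈ 2.2297


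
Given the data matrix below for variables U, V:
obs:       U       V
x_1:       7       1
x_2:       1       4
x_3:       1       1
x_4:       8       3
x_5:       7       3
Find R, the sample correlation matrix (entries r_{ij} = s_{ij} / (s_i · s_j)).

Step 1 — column means:
  mean(U) = (7 + 1 + 1 + 8 + 7) / 5 = 24/5 = 4.8
  mean(V) = (1 + 4 + 1 + 3 + 3) / 5 = 12/5 = 2.4

Step 2 — sample variances and covariances s[i,j] = (1/(n-1)) · Σ_k (x_{k,i} - mean_i) · (x_{k,j} - mean_j), with n-1 = 4:
  s[U,U] = ((2.2)·(2.2) + (-3.8)·(-3.8) + (-3.8)·(-3.8) + (3.2)·(3.2) + (2.2)·(2.2)) / 4 = 48.8/4 = 12.2
  s[U,V] = ((2.2)·(-1.4) + (-3.8)·(1.6) + (-3.8)·(-1.4) + (3.2)·(0.6) + (2.2)·(0.6)) / 4 = -0.6/4 = -0.15
  s[V,V] = ((-1.4)·(-1.4) + (1.6)·(1.6) + (-1.4)·(-1.4) + (0.6)·(0.6) + (0.6)·(0.6)) / 4 = 7.2/4 = 1.8
  Sample standard deviations s_i = √(s[i,i]):
  s(U) = √(12.2) = 3.4928
  s(V) = √(1.8) = 1.3416

Step 3 — r_{ij} = s_{ij} / (s_i · s_j):
  r[U,U] = 1 (diagonal).
  r[U,V] = -0.15 / (3.4928 · 1.3416) = -0.15 / 4.6861 = -0.032
  r[V,V] = 1 (diagonal).

R is symmetric with unit diagonal. Assembling:

R = [[1, -0.032],
 [-0.032, 1]]


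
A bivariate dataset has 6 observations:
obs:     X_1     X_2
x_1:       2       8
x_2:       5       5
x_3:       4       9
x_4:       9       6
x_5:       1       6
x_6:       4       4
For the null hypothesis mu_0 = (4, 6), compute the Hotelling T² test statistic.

Step 1 — sample mean vector:
  mean(X_1) = (2 + 5 + 4 + 9 + 1 + 4) / 6 = 25/6 = 4.1667
  mean(X_2) = (8 + 5 + 9 + 6 + 6 + 4) / 6 = 38/6 = 6.3333
  x̄ = (4.1667, 6.3333),  deviation x̄ - mu_0 = (4.1667, 6.3333) - (4, 6) = (0.1667, 0.3333).

Step 2 — sample covariance matrix, S[i,j] = (1/(n-1)) · Σ_k (x_{k,i} - mean_i) · (x_{k,j} - mean_j), divisor n-1 = 5:
  S[X_1,X_1] = ((-2.1667)·(-2.1667) + (0.8333)·(0.8333) + (-0.1667)·(-0.1667) + (4.8333)·(4.8333) + (-3.1667)·(-3.1667) + (-0.1667)·(-0.1667)) / 5 = 38.8333/5 = 7.7667
  S[X_1,X_2] = ((-2.1667)·(1.6667) + (0.8333)·(-1.3333) + (-0.1667)·(2.6667) + (4.8333)·(-0.3333) + (-3.1667)·(-0.3333) + (-0.1667)·(-2.3333)) / 5 = -5.3333/5 = -1.0667
  S[X_2,X_2] = ((1.6667)·(1.6667) + (-1.3333)·(-1.3333) + (2.6667)·(2.6667) + (-0.3333)·(-0.3333) + (-0.3333)·(-0.3333) + (-2.3333)·(-2.3333)) / 5 = 17.3333/5 = 3.4667
  S = [[7.7667, -1.0667],
 [-1.0667, 3.4667]].

Step 3 — invert S. det(S) = 7.7667·3.4667 - (-1.0667)² = 25.7867.
  S^{-1} = (1/det) · [[d, -b], [-b, a]] = [[0.1344, 0.0414],
 [0.0414, 0.3012]].

Step 4 — quadratic form (x̄ - mu_0)^T · S^{-1} · (x̄ - mu_0):
  S^{-1} · (x̄ - mu_0) = (0.0362, 0.1073),
  (x̄ - mu_0)^T · [...] = (0.1667)·(0.0362) + (0.3333)·(0.1073) = 0.0418.

Step 5 — scale by n: T² = 6 · 0.0418 = 0.2508.

T² ≈ 0.2508


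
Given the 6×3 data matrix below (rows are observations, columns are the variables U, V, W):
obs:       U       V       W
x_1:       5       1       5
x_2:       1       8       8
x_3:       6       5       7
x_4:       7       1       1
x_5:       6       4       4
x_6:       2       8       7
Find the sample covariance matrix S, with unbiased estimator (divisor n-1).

Step 1 — column means:
  mean(U) = (5 + 1 + 6 + 7 + 6 + 2) / 6 = 27/6 = 4.5
  mean(V) = (1 + 8 + 5 + 1 + 4 + 8) / 6 = 27/6 = 4.5
  mean(W) = (5 + 8 + 7 + 1 + 4 + 7) / 6 = 32/6 = 5.3333

Step 2 — sample covariance S[i,j] = (1/(n-1)) · Σ_k (x_{k,i} - mean_i) · (x_{k,j} - mean_j), with n-1 = 5.
  S[U,U] = ((0.5)·(0.5) + (-3.5)·(-3.5) + (1.5)·(1.5) + (2.5)·(2.5) + (1.5)·(1.5) + (-2.5)·(-2.5)) / 5 = 29.5/5 = 5.9
  S[U,V] = ((0.5)·(-3.5) + (-3.5)·(3.5) + (1.5)·(0.5) + (2.5)·(-3.5) + (1.5)·(-0.5) + (-2.5)·(3.5)) / 5 = -31.5/5 = -6.3
  S[U,W] = ((0.5)·(-0.3333) + (-3.5)·(2.6667) + (1.5)·(1.6667) + (2.5)·(-4.3333) + (1.5)·(-1.3333) + (-2.5)·(1.6667)) / 5 = -24/5 = -4.8
  S[V,V] = ((-3.5)·(-3.5) + (3.5)·(3.5) + (0.5)·(0.5) + (-3.5)·(-3.5) + (-0.5)·(-0.5) + (3.5)·(3.5)) / 5 = 49.5/5 = 9.9
  S[V,W] = ((-3.5)·(-0.3333) + (3.5)·(2.6667) + (0.5)·(1.6667) + (-3.5)·(-4.3333) + (-0.5)·(-1.3333) + (3.5)·(1.6667)) / 5 = 33/5 = 6.6
  S[W,W] = ((-0.3333)·(-0.3333) + (2.6667)·(2.6667) + (1.6667)·(1.6667) + (-4.3333)·(-4.3333) + (-1.3333)·(-1.3333) + (1.6667)·(1.6667)) / 5 = 33.3333/5 = 6.6667

S is symmetric (S[j,i] = S[i,j]). Assembling:

S = [[5.9, -6.3, -4.8],
 [-6.3, 9.9, 6.6],
 [-4.8, 6.6, 6.6667]]


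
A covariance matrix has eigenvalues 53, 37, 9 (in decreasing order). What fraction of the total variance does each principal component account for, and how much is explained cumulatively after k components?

Step 1 — total variance = trace(Sigma) = Σ λ_i = 53 + 37 + 9 = 99.

Step 2 — fraction explained by component i = λ_i / Σ λ:
  PC1: 53/99 = 0.5354
  PC2: 37/99 = 0.3737
  PC3: 9/99 = 0.0909

Step 3 — cumulative fraction after k components = (λ_1 + ... + λ_k) / Σ λ:
  k = 1: 53/99 = 0.5354
  k = 2: (53 + 37)/99 = 90/99 = 0.9091
  k = 3: (53 + 37 + 9)/99 = 99/99 = 1

Summary (fraction, with percent):

explained: PC1 0.5354 (53.54%), PC2 0.3737 (37.37%), PC3 0.0909 (9.09%);  cumulative: 0.5354, 0.9091, 1


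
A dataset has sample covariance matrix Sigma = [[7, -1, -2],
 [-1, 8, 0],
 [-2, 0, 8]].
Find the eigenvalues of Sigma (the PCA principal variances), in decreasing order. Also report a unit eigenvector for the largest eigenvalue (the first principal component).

Step 1 — characteristic polynomial p(λ) = det(λI - Sigma) = λ³ - tr·λ² + c_1·λ - det, where tr = trace, c_1 = sum of the principal 2×2 minors, det = det(Sigma):
  tr = 7 + 8 + 8 = 23,
  c_1 = (7·8 - (-1)²) + (7·8 - (-2)²) + (8·8 - (0)²) = 55 + 52 + 64 = 171,
  det = 7·(8·8 - (0)²) - (-1)·((-1)·8 - (0)·(-2)) + (-2)·((-1)·(0) - 8·(-2)) = 7·(64) - (-1)·(-8) + (-2)·(16) = 408.
  So p(λ) = λ³ - 23λ² + 171λ - 408.
Step 2 — look for an integer root (rational root theorem: any rational root is an integer divisor of 408). Testing λ = 8:
  p(8) = 512 - 1472 + 1368 - 408 = 0  ✓
  Dividing out (λ - 8): p(λ) = (λ - 8)(λ² - 15λ + 51).
Step 3 — remaining eigenvalues from the quadratic λ² - 15λ + 51 = 0:
  Δ = 15² - 4·51 = 225 - 204 = 21,  λ = (15 ± √21)/2 = (15 ± 4.5826)/2 ≈ 9.7913 or 5.2087.
  Sorted: λ_1 = 9.7913,  λ_2 = 8,  λ_3 = 5.2087  (check: sum = 23 = tr ✓).

Step 4 — unit eigenvector for λ_1 ≈ 9.7913: v spans the null space of (Sigma - λ_1 I), whose rows are
  r_1 = (-2.7913, -1, -2),  r_2 = (-1, -1.7913, 0),  r_3 = (-2, 0, -1.7913).
  v is orthogonal to every row, so take v ∝ r_1 × r_2 = ((-1)·(0) - (-2)·(-1.7913), (-2)·(-1) - (-2.7913)·(0), (-2.7913)·(-1.7913) - (-1)·(-1)) ≈ (-3.5826, 2, 4).
  Rescale (multiply by -1 so the first nonzero entry is positive): u = (3.5826, -2, -4).
  ||u|| = √((3.5826)² + (-2)² + (-4)²) = √(32.8348) ≈ 5.7302,  v_1 = u/||u|| ≈ (0.6252, -0.349, -0.6981) (||v_1|| = 1).

λ_1 = 9.7913,  λ_2 = 8,  λ_3 = 5.2087;  v_1 ≈ (0.6252, -0.349, -0.6981)


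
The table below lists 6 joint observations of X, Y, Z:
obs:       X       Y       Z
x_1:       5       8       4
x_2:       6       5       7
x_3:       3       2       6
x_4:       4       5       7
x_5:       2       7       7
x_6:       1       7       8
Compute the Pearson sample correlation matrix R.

Step 1 — column means:
  mean(X) = (5 + 6 + 3 + 4 + 2 + 1) / 6 = 21/6 = 3.5
  mean(Y) = (8 + 5 + 2 + 5 + 7 + 7) / 6 = 34/6 = 5.6667
  mean(Z) = (4 + 7 + 6 + 7 + 7 + 8) / 6 = 39/6 = 6.5

Step 2 — sample variances and covariances s[i,j] = (1/(n-1)) · Σ_k (x_{k,i} - mean_i) · (x_{k,j} - mean_j), with n-1 = 5:
  s[X,X] = ((1.5)·(1.5) + (2.5)·(2.5) + (-0.5)·(-0.5) + (0.5)·(0.5) + (-1.5)·(-1.5) + (-2.5)·(-2.5)) / 5 = 17.5/5 = 3.5
  s[X,Y] = ((1.5)·(2.3333) + (2.5)·(-0.6667) + (-0.5)·(-3.6667) + (0.5)·(-0.6667) + (-1.5)·(1.3333) + (-2.5)·(1.3333)) / 5 = -2/5 = -0.4
  s[X,Z] = ((1.5)·(-2.5) + (2.5)·(0.5) + (-0.5)·(-0.5) + (0.5)·(0.5) + (-1.5)·(0.5) + (-2.5)·(1.5)) / 5 = -6.5/5 = -1.3
  s[Y,Y] = ((2.3333)·(2.3333) + (-0.6667)·(-0.6667) + (-3.6667)·(-3.6667) + (-0.6667)·(-0.6667) + (1.3333)·(1.3333) + (1.3333)·(1.3333)) / 5 = 23.3333/5 = 4.6667
  s[Y,Z] = ((2.3333)·(-2.5) + (-0.6667)·(0.5) + (-3.6667)·(-0.5) + (-0.6667)·(0.5) + (1.3333)·(0.5) + (1.3333)·(1.5)) / 5 = -2/5 = -0.4
  s[Z,Z] = ((-2.5)·(-2.5) + (0.5)·(0.5) + (-0.5)·(-0.5) + (0.5)·(0.5) + (0.5)·(0.5) + (1.5)·(1.5)) / 5 = 9.5/5 = 1.9
  Sample standard deviations s_i = √(s[i,i]):
  s(X) = √(3.5) = 1.8708
  s(Y) = √(4.6667) = 2.1602
  s(Z) = √(1.9) = 1.3784

Step 3 — r_{ij} = s_{ij} / (s_i · s_j):
  r[X,X] = 1 (diagonal).
  r[X,Y] = -0.4 / (1.8708 · 2.1602) = -0.4 / 4.0415 = -0.099
  r[X,Z] = -1.3 / (1.8708 · 1.3784) = -1.3 / 2.5788 = -0.5041
  r[Y,Y] = 1 (diagonal).
  r[Y,Z] = -0.4 / (2.1602 · 1.3784) = -0.4 / 2.9777 = -0.1343
  r[Z,Z] = 1 (diagonal).

R is symmetric with unit diagonal. Assembling:

R = [[1, -0.099, -0.5041],
 [-0.099, 1, -0.1343],
 [-0.5041, -0.1343, 1]]


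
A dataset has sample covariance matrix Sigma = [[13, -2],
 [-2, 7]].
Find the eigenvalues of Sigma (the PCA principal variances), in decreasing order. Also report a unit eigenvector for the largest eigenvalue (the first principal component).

Step 1 — characteristic polynomial of 2×2 Sigma:
  det(Sigma - λI) = λ² - trace · λ + det = 0.
  trace = 13 + 7 = 20, det = 13·7 - (-2)² = 87.
Step 2 — discriminant:
  Δ = trace² - 4·det = 400 - 348 = 52.
Step 3 — eigenvalues:
  λ = (trace ± √Δ)/2 = (20 ± 7.2111)/2,
  λ_1 = 13.6056,  λ_2 = 6.3944.

Step 4 — unit eigenvector for λ_1: solve (Sigma - λ_1 I)v = 0. First row:
  (13 - 13.6056)·v_x + (-2)·v_y = 0, i.e. (-0.6056)·v_x + (-2)·v_y = 0,
  so v ∝ (b, λ_1 - a) = (-2, 0.6056); multiply by -1 so the first entry is positive: u = (2, -0.6056).
  ||u|| = √((2)² + (-0.6056)²) = √(4.3667) ≈ 2.0897,
  v_1 = u/||u|| ≈ (0.9571, -0.2898) (||v_1|| = 1).

λ_1 = 13.6056,  λ_2 = 6.3944;  v_1 ≈ (0.9571, -0.2898)
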